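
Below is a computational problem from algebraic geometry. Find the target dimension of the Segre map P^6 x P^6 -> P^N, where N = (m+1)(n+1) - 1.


The Segre embedding maps P^m x P^n into P^N via
all products of coordinates from each factor.
N = (m+1)(n+1) - 1
N = (6+1)(6+1) - 1
N = 7*7 - 1
N = 49 - 1 = 48

48


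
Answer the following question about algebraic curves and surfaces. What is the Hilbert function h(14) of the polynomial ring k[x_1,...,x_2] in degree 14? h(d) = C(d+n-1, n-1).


The Hilbert function for the polynomial ring in 2 variables is:
h(d) = C(d+n-1, n-1)
h(14) = C(14+2-1, 2-1) = C(15, 1)
= 15! / (1! * 14!)
= 15

15


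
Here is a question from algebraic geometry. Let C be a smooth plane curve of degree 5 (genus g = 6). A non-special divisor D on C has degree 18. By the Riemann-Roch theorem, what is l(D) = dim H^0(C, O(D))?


First, compute the genus of a smooth plane curve of degree 5:
g = (d-1)(d-2)/2 = (5-1)(5-2)/2 = 6
For a non-special divisor D (i.e., h^1(D) = 0), Riemann-Roch gives:
l(D) = deg(D) - g + 1
Since deg(D) = 18 >= 2g - 1 = 11, D is non-special.
l(D) = 18 - 6 + 1 = 13

13


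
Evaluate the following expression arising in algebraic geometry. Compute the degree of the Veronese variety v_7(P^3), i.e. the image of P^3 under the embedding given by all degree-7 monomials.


The Veronese variety v_7(P^3) has degree d^r.
d^r = 7^3 = 343

343


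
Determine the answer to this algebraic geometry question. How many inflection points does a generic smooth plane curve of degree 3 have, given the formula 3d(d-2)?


For a general smooth plane curve C of degree d, the inflection points are
the intersection of C with its Hessian curve, which has degree 3(d-2).
By Bezout, the total intersection number is d * 3(d-2) = 3 * 3 = 9.
For a general curve every flex is ordinary, so each contributes
multiplicity 1 to C·Hess(C), and the number of distinct inflection
points is 3d(d-2).
Inflection points = 3*3*(3-2) = 3*3*1 = 9

9


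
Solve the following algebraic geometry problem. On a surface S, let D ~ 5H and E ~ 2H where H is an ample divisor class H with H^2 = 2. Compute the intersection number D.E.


Using bilinearity of the intersection pairing on a surface S:
(aH).(bH) = ab * (H.H)
We have H^2 = 2.
D.E = (5H).(2H) = 5*2*2
= 10*2
= 20

20


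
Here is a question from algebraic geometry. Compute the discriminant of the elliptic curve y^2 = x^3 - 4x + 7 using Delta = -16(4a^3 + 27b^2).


Compute each component:
4a^3 = 4*(-4)^3 = 4*(-64) = -256
27b^2 = 27*7^2 = 27*49 = 1323
4a^3 + 27b^2 = -256 + 1323 = 1067
Delta = -16*1067 = -17072

-17072


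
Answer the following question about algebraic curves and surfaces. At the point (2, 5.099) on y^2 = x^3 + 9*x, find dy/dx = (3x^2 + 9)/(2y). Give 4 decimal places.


Using implicit differentiation of y^2 = x^3 + 9*x:
2y * dy/dx = 3x^2 + 9
dy/dx = (3x^2 + 9)/(2y)
Numerator: 3*2^2 + 9 = 21
Denominator: 2*5.099 = 10.198
dy/dx = 21/10.198 = 2.0592

2.0592


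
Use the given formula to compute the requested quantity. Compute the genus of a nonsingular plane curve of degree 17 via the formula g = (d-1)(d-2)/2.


Using the genus formula for smooth plane curves:
g = (d-1)(d-2)/2
g = (17-1)(17-2)/2
g = 16*15/2
g = 240/2 = 120

120


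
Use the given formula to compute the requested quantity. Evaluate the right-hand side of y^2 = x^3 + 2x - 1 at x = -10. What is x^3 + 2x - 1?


Compute x^3 + 2x - 1 at x = -10:
x^3 = (-10)^3 = -1000
2*x = 2*(-10) = -20
Sum: -1000 - 20 - 1 = -1021

-1021


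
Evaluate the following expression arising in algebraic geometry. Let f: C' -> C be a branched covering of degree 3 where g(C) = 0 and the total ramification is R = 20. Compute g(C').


Riemann-Hurwitz formula: 2g' - 2 = d(2g - 2) + R
Given: d = 3, g = 0, R = 20
2g' - 2 = 3*(2*0 - 2) + 20
2g' - 2 = 3*(-2) + 20
2g' - 2 = -6 + 20 = 14
2g' = 16
g' = 8

8


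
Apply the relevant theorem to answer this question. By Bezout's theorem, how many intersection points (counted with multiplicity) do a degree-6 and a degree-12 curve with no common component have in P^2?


Bezout's theorem states the intersection count equals the product of degrees.
Intersection count = 6 * 12 = 72

72


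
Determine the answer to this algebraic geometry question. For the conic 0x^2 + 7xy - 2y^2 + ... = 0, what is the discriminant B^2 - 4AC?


The discriminant of a conic Ax^2 + Bxy + Cy^2 + ... = 0 is B^2 - 4AC.
B^2 = 7^2 = 49
4AC = 4*0*(-2) = 0
Discriminant = 49 + 0 = 49

49


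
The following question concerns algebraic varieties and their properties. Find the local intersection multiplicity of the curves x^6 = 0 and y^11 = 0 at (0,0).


The intersection multiplicity of V(x^a) and V(y^b) at the origin is:
I(O; V(x^6), V(y^11)) = dim_k(k[x,y]/(x^6, y^11))
A basis for k[x,y]/(x^6, y^11) is the set of monomials x^i * y^j
where 0 <= i < 6 and 0 <= j < 11.
The number of such monomials is 6 * 11 = 66

66


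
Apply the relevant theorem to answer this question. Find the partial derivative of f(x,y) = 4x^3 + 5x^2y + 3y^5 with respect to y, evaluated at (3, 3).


df/dy = 5*x^2 + 5*3*y^4
At (3,3): 5*3^2 + 5*3*3^4
= 45 + 1215
= 1260

1260


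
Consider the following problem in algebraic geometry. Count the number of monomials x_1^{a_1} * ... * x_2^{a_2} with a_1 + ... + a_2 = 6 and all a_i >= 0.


The number of degree-6 monomials in 2 variables is C(d+n-1, n-1).
= C(6+2-1, 2-1) = C(7, 1)
= 7

7


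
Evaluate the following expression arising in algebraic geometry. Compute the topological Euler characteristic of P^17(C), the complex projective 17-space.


The complex projective space P^17 has one cell in each even real dimension 0, 2, ..., 34.
The cohomology groups are H^{2k}(P^17) = Z for k = 0,...,17, and 0 otherwise.
Euler characteristic = sum of Betti numbers = 1 per even-dimensional cohomology group.
chi(P^17) = 17 + 1 = 18

18


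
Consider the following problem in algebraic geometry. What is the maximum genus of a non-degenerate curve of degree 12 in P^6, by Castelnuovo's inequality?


Castelnuovo's bound: write d - 1 = m(r-1) + epsilon with 0 <= epsilon < r-1.
d - 1 = 12 - 1 = 11
r - 1 = 6 - 1 = 5
11 = 2*5 + 1, so m = 2, epsilon = 1
pi(d, r) = m(m-1)(r-1)/2 + m*epsilon
= 2*1*5/2 + 2*1
= 10/2 + 2
= 5 + 2 = 7

7


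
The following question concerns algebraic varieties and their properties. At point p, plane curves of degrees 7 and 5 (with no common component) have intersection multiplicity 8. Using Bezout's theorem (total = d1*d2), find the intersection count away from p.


By Bezout's theorem, the total intersection number is d1 * d2.
Total = 7 * 5 = 35
Intersection multiplicity at p = 8
Remaining intersections = 35 - 8 = 27

27


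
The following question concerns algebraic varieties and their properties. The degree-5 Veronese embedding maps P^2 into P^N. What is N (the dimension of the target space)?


The Veronese embedding v_d: P^n -> P^N maps each point to all
degree-d monomials in n+1 homogeneous coordinates.
N = C(n+d, d) - 1
N = C(2+5, 5) - 1
N = C(7, 5) - 1
C(7, 5) = 21
N = 21 - 1 = 20

20


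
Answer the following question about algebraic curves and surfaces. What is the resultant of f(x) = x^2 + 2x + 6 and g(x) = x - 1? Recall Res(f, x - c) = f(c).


For Res(f, x - c), we evaluate f at x = c.
f(1) = 1^2 + 2*1 + 6
= 1 + 2 + 6
= 3 + 6 = 9
Res(f, g) = 9

9


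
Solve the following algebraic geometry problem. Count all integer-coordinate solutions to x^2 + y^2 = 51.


Systematically check integer values of x where x^2 <= 51.
For each valid x, check if 51 - x^2 is a perfect square.
Total integer solutions found: 0

0


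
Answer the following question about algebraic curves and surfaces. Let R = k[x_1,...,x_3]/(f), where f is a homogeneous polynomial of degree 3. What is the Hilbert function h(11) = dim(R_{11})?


For R = k[x_1,...,x_n]/(f) with f homogeneous of degree e:
The Hilbert series is (1 - t^e)/(1 - t)^n.
So h(d) = C(d+n-1, n-1) - C(d-e+n-1, n-1) for d >= e.
With n=3, e=3, d=11:
C(11+3-1, 3-1) = C(13, 2) = 78
C(11-3+3-1, 3-1) = C(10, 2) = 45
h(11) = 78 - 45 = 33

33


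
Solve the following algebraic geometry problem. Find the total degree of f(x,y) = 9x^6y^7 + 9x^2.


Examine each term for its total degree (sum of exponents).
  Term '9x^6y^7' has total degree 6+7 = 13.
  Term '9x^2' has total degree 2+0 = 2.
The maximum total degree among all terms is 13.

13


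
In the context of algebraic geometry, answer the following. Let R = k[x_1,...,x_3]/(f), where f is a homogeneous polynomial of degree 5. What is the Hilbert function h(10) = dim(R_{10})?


For R = k[x_1,...,x_n]/(f) with f homogeneous of degree e:
The Hilbert series is (1 - t^e)/(1 - t)^n.
So h(d) = C(d+n-1, n-1) - C(d-e+n-1, n-1) for d >= e.
With n=3, e=5, d=10:
C(10+3-1, 3-1) = C(12, 2) = 66
C(10-5+3-1, 3-1) = C(7, 2) = 21
h(10) = 66 - 21 = 45

45


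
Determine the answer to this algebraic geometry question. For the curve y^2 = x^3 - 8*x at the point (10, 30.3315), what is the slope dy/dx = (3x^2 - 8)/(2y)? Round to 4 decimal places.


Using implicit differentiation of y^2 = x^3 - 8*x:
2y * dy/dx = 3x^2 - 8
dy/dx = (3x^2 - 8)/(2y)
Numerator: 3*10^2 - 8 = 292
Denominator: 2*30.3315 = 60.663
dy/dx = 292/60.663 = 4.8135

4.8135


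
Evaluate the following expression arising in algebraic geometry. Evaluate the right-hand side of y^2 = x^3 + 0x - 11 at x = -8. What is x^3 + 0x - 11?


Compute x^3 + 0x - 11 at x = -8:
x^3 = (-8)^3 = -512
0*x = 0*(-8) = 0
Sum: -512 + 0 - 11 = -523

-523


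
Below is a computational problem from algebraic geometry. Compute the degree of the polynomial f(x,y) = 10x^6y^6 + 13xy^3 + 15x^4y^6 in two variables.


Examine each term for its total degree (sum of exponents).
  Term '10x^6y^6' has total degree 6+6 = 12.
  Term '13xy^3' has total degree 1+3 = 4.
  Term '15x^4y^6' has total degree 4+6 = 10.
The maximum total degree among all terms is 12.

12


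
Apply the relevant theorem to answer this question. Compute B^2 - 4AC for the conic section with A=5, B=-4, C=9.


The discriminant of a conic Ax^2 + Bxy + Cy^2 + ... = 0 is B^2 - 4AC.
B^2 = (-4)^2 = 16
4AC = 4*5*9 = 180
Discriminant = 16 - 180 = -164

-164


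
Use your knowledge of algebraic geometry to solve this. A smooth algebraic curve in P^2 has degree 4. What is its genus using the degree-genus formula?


Using the genus formula for smooth plane curves:
g = (d-1)(d-2)/2
g = (4-1)(4-2)/2
g = 3*2/2
g = 6/2 = 3

3


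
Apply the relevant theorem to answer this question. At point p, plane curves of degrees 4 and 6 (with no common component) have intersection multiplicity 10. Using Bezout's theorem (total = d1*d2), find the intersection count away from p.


By Bezout's theorem, the total intersection number is d1 * d2.
Total = 4 * 6 = 24
Intersection multiplicity at p = 10
Remaining intersections = 24 - 10 = 14

14


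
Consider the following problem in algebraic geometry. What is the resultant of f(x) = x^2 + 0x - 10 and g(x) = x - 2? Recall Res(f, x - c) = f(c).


For Res(f, x - c), we evaluate f at x = c.
f(2) = 2^2 + 0*2 - 10
= 4 + 0 - 10
= 4 - 10 = -6
Res(f, g) = -6

-6


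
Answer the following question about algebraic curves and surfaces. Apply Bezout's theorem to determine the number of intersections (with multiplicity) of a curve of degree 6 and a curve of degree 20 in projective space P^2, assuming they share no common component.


Bezout's theorem states the intersection count equals the product of degrees.
Intersection count = 6 * 20 = 120

120


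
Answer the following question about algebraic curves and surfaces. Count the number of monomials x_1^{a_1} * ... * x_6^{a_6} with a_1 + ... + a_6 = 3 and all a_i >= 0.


The number of degree-3 monomials in 6 variables is C(d+n-1, n-1).
= C(3+6-1, 6-1) = C(8, 5)
= 56

56


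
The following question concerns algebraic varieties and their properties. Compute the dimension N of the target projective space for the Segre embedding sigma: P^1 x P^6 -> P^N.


The Segre embedding maps P^m x P^n into P^N via
all products of coordinates from each factor.
N = (m+1)(n+1) - 1
N = (1+1)(6+1) - 1
N = 2*7 - 1
N = 14 - 1 = 13

13


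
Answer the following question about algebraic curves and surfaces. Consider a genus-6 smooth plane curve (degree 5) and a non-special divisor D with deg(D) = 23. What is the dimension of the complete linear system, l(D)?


First, compute the genus of a smooth plane curve of degree 5:
g = (d-1)(d-2)/2 = (5-1)(5-2)/2 = 6
For a non-special divisor D (i.e., h^1(D) = 0), Riemann-Roch gives:
l(D) = deg(D) - g + 1
Since deg(D) = 23 >= 2g - 1 = 11, D is non-special.
l(D) = 23 - 6 + 1 = 18

18


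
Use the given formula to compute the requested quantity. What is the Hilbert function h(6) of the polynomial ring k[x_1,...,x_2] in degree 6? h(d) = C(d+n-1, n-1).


The Hilbert function for the polynomial ring in 2 variables is:
h(d) = C(d+n-1, n-1)
h(6) = C(6+2-1, 2-1) = C(7, 1)
= 7! / (1! * 6!)
= 7

7


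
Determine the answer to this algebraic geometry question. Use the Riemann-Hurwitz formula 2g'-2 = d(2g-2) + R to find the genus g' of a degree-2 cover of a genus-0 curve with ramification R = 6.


Riemann-Hurwitz formula: 2g' - 2 = d(2g - 2) + R
Given: d = 2, g = 0, R = 6
2g' - 2 = 2*(2*0 - 2) + 6
2g' - 2 = 2*(-2) + 6
2g' - 2 = -4 + 6 = 2
2g' = 4
g' = 2

2


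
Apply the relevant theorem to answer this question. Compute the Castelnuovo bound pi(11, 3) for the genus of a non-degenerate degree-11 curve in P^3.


Castelnuovo's bound: write d - 1 = m(r-1) + epsilon with 0 <= epsilon < r-1.
d - 1 = 11 - 1 = 10
r - 1 = 3 - 1 = 2
10 = 5*2 + 0, so m = 5, epsilon = 0
pi(d, r) = m(m-1)(r-1)/2 + m*epsilon
= 5*4*2/2 + 5*0
= 40/2 + 0
= 20 + 0 = 20

20


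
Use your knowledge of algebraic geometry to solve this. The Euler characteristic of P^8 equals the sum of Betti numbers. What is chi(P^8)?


The complex projective space P^8 has one cell in each even real dimension 0, 2, ..., 16.
The cohomology groups are H^{2k}(P^8) = Z for k = 0,...,8, and 0 otherwise.
Euler characteristic = sum of Betti numbers = 1 per even-dimensional cohomology group.
chi(P^8) = 8 + 1 = 9

9


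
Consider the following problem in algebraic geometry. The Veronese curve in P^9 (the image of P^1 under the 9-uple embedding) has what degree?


The rational normal curve in P^9 is the image of P^1 under the 9-uple Veronese.
A general hyperplane in P^9 pulls back to a degree-9 form on P^1, which has 9 zeros,
so the curve meets a general hyperplane in 9 points. Degree = 9.

9


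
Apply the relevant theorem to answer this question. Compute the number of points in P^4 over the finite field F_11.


P^4(F_11) has (q^(n+1) - 1)/(q - 1) points.
= 11^4 + 11^3 + 11^2 + 11^1 + 11^0
= 14641 + 1331 + 121 + 11 + 1
= 16105

16105


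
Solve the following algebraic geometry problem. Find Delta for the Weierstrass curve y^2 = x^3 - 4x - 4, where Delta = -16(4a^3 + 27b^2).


Compute each component:
4a^3 = 4*(-4)^3 = 4*(-64) = -256
27b^2 = 27*(-4)^2 = 27*16 = 432
4a^3 + 27b^2 = -256 + 432 = 176
Delta = -16*176 = -2816

-2816


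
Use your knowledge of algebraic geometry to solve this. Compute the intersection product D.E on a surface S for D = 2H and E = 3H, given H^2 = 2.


Using bilinearity of the intersection pairing on a surface S:
(aH).(bH) = ab * (H.H)
We have H^2 = 2.
D.E = (2H).(3H) = 2*3*2
= 6*2
= 12

12


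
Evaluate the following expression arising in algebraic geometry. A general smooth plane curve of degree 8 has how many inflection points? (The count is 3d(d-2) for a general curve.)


For a general smooth plane curve C of degree d, the inflection points are
the intersection of C with its Hessian curve, which has degree 3(d-2).
By Bezout, the total intersection number is d * 3(d-2) = 8 * 18 = 144.
For a general curve every flex is ordinary, so each contributes
multiplicity 1 to C·Hess(C), and the number of distinct inflection
points is 3d(d-2).
Inflection points = 3*8*(8-2) = 3*8*6 = 144

144


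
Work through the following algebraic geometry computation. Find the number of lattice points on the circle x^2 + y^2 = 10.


Systematically check integer values of x where x^2 <= 10.
For each valid x, check if 10 - x^2 is a perfect square.
x=1: 10 - 1 = 9, sqrt = 3 (valid)
x=3: 10 - 9 = 1, sqrt = 1 (valid)
Total integer solutions found: 8

8


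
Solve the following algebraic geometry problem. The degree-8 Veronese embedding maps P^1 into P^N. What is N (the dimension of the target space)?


The Veronese embedding v_d: P^n -> P^N maps each point to all
degree-d monomials in n+1 homogeneous coordinates.
N = C(n+d, d) - 1
N = C(1+8, 8) - 1
N = C(9, 8) - 1
C(9, 8) = 9
N = 9 - 1 = 8

8


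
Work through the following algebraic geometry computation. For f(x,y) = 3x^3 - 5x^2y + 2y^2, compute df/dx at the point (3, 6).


df/dx = 3*3*x^2 + 2*(-5)*x^1*y
At (3,6): 3*3*3^2 + 2*(-5)*3^1*6
= 81 - 180
= -99

-99


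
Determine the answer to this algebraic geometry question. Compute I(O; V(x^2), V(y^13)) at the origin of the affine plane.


The intersection multiplicity of V(x^a) and V(y^b) at the origin is:
I(O; V(x^2), V(y^13)) = dim_k(k[x,y]/(x^2, y^13))
A basis for k[x,y]/(x^2, y^13) is the set of monomials x^i * y^j
where 0 <= i < 2 and 0 <= j < 13.
The number of such monomials is 2 * 13 = 26

26


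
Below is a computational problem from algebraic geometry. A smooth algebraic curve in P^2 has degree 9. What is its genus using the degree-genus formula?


Using the genus formula for smooth plane curves:
g = (d-1)(d-2)/2
g = (9-1)(9-2)/2
g = 8*7/2
g = 56/2 = 28

28


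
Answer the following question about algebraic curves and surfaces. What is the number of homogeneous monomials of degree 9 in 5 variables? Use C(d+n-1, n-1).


The number of degree-9 monomials in 5 variables is C(d+n-1, n-1).
= C(9+5-1, 5-1) = C(13, 4)
= 715

715


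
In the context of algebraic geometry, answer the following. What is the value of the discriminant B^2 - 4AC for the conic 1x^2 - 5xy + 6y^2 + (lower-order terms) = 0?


The discriminant of a conic Ax^2 + Bxy + Cy^2 + ... = 0 is B^2 - 4AC.
B^2 = (-5)^2 = 25
4AC = 4*1*6 = 24
Discriminant = 25 - 24 = 1

1


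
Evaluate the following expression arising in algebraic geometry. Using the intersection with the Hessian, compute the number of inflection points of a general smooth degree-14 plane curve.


For a general smooth plane curve C of degree d, the inflection points are
the intersection of C with its Hessian curve, which has degree 3(d-2).
By Bezout, the total intersection number is d * 3(d-2) = 14 * 36 = 504.
For a general curve every flex is ordinary, so each contributes
multiplicity 1 to C·Hess(C), and the number of distinct inflection
points is 3d(d-2).
Inflection points = 3*14*(14-2) = 3*14*12 = 504

504


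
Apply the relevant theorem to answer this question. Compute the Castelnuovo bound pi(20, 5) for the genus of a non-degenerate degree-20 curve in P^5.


Castelnuovo's bound: write d - 1 = m(r-1) + epsilon with 0 <= epsilon < r-1.
d - 1 = 20 - 1 = 19
r - 1 = 5 - 1 = 4
19 = 4*4 + 3, so m = 4, epsilon = 3
pi(d, r) = m(m-1)(r-1)/2 + m*epsilon
= 4*3*4/2 + 4*3
= 48/2 + 12
= 24 + 12 = 36

36


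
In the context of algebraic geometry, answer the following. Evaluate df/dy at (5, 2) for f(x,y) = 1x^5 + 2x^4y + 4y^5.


df/dy = 2*x^4 + 5*4*y^4
At (5,2): 2*5^4 + 5*4*2^4
= 1250 + 320
= 1570

1570


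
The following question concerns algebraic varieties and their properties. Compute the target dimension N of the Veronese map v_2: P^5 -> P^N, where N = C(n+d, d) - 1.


The Veronese embedding v_d: P^n -> P^N maps each point to all
degree-d monomials in n+1 homogeneous coordinates.
N = C(n+d, d) - 1
N = C(5+2, 2) - 1
N = C(7, 2) - 1
C(7, 2) = 21
N = 21 - 1 = 20

20


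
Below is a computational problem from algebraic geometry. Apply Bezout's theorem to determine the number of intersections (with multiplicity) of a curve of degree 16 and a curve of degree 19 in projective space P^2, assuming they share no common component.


Bezout's theorem states the intersection count equals the product of degrees.
Intersection count = 16 * 19 = 304

304


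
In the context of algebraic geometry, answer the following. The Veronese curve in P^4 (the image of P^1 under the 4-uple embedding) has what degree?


The rational normal curve in P^4 is the image of P^1 under the 4-uple Veronese.
A general hyperplane in P^4 pulls back to a degree-4 form on P^1, which has 4 zeros,
so the curve meets a general hyperplane in 4 points. Degree = 4.

4


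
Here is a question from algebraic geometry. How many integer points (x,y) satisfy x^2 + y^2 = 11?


Systematically check integer values of x where x^2 <= 11.
For each valid x, check if 11 - x^2 is a perfect square.
Total integer solutions found: 0

0


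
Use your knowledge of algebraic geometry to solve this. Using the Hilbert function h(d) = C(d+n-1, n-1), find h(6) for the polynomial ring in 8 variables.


The Hilbert function for the polynomial ring in 8 variables is:
h(d) = C(d+n-1, n-1)
h(6) = C(6+8-1, 8-1) = C(13, 7)
= 13! / (7! * 6!)
= 1716

1716


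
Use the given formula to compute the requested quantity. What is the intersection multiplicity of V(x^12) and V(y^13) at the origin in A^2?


The intersection multiplicity of V(x^a) and V(y^b) at the origin is:
I(O; V(x^12), V(y^13)) = dim_k(k[x,y]/(x^12, y^13))
A basis for k[x,y]/(x^12, y^13) is the set of monomials x^i * y^j
where 0 <= i < 12 and 0 <= j < 13.
The number of such monomials is 12 * 13 = 156

156


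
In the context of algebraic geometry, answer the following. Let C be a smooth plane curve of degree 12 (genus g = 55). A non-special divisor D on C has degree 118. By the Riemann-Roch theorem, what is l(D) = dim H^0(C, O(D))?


First, compute the genus of a smooth plane curve of degree 12:
g = (d-1)(d-2)/2 = (12-1)(12-2)/2 = 55
For a non-special divisor D (i.e., h^1(D) = 0), Riemann-Roch gives:
l(D) = deg(D) - g + 1
Since deg(D) = 118 >= 2g - 1 = 109, D is non-special.
l(D) = 118 - 55 + 1 = 64

64


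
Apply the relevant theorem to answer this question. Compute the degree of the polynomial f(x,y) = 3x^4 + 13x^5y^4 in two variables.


Examine each term for its total degree (sum of exponents).
  Term '3x^4' has total degree 4+0 = 4.
  Term '13x^5y^4' has total degree 5+4 = 9.
The maximum total degree among all terms is 9.

9


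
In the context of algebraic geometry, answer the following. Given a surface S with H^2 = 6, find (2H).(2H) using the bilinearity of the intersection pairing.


Using bilinearity of the intersection pairing on a surface S:
(aH).(bH) = ab * (H.H)
We have H^2 = 6.
D.E = (2H).(2H) = 2*2*6
= 4*6
= 24

24


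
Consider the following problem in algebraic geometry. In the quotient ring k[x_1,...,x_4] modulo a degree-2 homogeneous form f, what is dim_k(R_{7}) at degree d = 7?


For R = k[x_1,...,x_n]/(f) with f homogeneous of degree e:
The Hilbert series is (1 - t^e)/(1 - t)^n.
So h(d) = C(d+n-1, n-1) - C(d-e+n-1, n-1) for d >= e.
With n=4, e=2, d=7:
C(7+4-1, 4-1) = C(10, 3) = 120
C(7-2+4-1, 4-1) = C(8, 3) = 56
h(7) = 120 - 56 = 64

64


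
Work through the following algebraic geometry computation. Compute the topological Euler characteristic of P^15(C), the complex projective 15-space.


The complex projective space P^15 has one cell in each even real dimension 0, 2, ..., 30.
The cohomology groups are H^{2k}(P^15) = Z for k = 0,...,15, and 0 otherwise.
Euler characteristic = sum of Betti numbers = 1 per even-dimensional cohomology group.
chi(P^15) = 15 + 1 = 16

16


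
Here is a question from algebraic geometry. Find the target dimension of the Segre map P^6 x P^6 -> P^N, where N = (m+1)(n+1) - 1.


The Segre embedding maps P^m x P^n into P^N via
all products of coordinates from each factor.
N = (m+1)(n+1) - 1
N = (6+1)(6+1) - 1
N = 7*7 - 1
N = 49 - 1 = 48

48


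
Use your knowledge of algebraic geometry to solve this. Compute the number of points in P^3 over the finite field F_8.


P^3(F_8) has (q^(n+1) - 1)/(q - 1) points.
= 8^3 + 8^2 + 8^1 + 8^0
= 512 + 64 + 8 + 1
= 585

585


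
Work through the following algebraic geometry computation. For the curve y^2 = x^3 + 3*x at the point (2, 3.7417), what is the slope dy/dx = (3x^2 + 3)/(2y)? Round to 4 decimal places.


Using implicit differentiation of y^2 = x^3 + 3*x:
2y * dy/dx = 3x^2 + 3
dy/dx = (3x^2 + 3)/(2y)
Numerator: 3*2^2 + 3 = 15
Denominator: 2*3.7417 = 7.4834
dy/dx = 15/7.4834 = 2.0044

2.0044


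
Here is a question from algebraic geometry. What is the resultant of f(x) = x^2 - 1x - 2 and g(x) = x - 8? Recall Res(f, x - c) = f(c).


For Res(f, x - c), we evaluate f at x = c.
f(8) = 8^2 - 1*8 - 2
= 64 - 8 - 2
= 56 - 2 = 54
Res(f, g) = 54

54


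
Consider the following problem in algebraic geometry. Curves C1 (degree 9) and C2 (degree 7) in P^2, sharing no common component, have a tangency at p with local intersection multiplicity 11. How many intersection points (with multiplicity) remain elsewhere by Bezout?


By Bezout's theorem, the total intersection number is d1 * d2.
Total = 9 * 7 = 63
Intersection multiplicity at p = 11
Remaining intersections = 63 - 11 = 52

52


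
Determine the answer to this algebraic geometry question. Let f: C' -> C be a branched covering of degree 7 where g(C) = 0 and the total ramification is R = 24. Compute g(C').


Riemann-Hurwitz formula: 2g' - 2 = d(2g - 2) + R
Given: d = 7, g = 0, R = 24
2g' - 2 = 7*(2*0 - 2) + 24
2g' - 2 = 7*(-2) + 24
2g' - 2 = -14 + 24 = 10
2g' = 12
g' = 6

6


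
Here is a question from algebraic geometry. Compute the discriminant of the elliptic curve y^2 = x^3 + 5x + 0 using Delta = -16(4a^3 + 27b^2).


Compute each component:
4a^3 = 4*5^3 = 4*125 = 500
27b^2 = 27*0^2 = 27*0 = 0
4a^3 + 27b^2 = 500 + 0 = 500
Delta = -16*500 = -8000

-8000


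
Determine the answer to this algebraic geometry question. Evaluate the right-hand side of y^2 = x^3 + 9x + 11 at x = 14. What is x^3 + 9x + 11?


Compute x^3 + 9x + 11 at x = 14:
x^3 = 14^3 = 2744
9*x = 9*14 = 126
Sum: 2744 + 126 + 11 = 2881

2881


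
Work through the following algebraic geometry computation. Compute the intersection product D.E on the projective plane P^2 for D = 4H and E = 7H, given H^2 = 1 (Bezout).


Using bilinearity of the intersection pairing on the projective plane P^2:
(aH).(bH) = ab * (H.H)
We have H^2 = 1 (Bezout).
D.E = (4H).(7H) = 4*7*1
= 28*1
= 28

28


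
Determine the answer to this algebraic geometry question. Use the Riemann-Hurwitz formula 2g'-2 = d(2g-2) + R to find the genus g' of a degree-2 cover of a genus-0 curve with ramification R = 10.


Riemann-Hurwitz formula: 2g' - 2 = d(2g - 2) + R
Given: d = 2, g = 0, R = 10
2g' - 2 = 2*(2*0 - 2) + 10
2g' - 2 = 2*(-2) + 10
2g' - 2 = -4 + 10 = 6
2g' = 8
g' = 4

4


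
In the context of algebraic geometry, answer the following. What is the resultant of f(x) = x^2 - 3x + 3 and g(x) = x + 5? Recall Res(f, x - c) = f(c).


For Res(f, x - c), we evaluate f at x = c.
f(-5) = (-5)^2 - 3*(-5) + 3
= 25 + 15 + 3
= 40 + 3 = 43
Res(f, g) = 43

43


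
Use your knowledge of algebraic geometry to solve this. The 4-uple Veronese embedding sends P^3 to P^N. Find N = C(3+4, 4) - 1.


The Veronese embedding v_d: P^n -> P^N maps each point to all
degree-d monomials in n+1 homogeneous coordinates.
N = C(n+d, d) - 1
N = C(3+4, 4) - 1
N = C(7, 4) - 1
C(7, 4) = 35
N = 35 - 1 = 34

34


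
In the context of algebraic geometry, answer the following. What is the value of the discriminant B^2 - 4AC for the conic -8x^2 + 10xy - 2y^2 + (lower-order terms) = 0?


The discriminant of a conic Ax^2 + Bxy + Cy^2 + ... = 0 is B^2 - 4AC.
B^2 = 10^2 = 100
4AC = 4*(-8)*(-2) = 64
Discriminant = 100 - 64 = 36

36


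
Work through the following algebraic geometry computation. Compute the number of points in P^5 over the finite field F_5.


P^5(F_5) has (q^(n+1) - 1)/(q - 1) points.
= 5^5 + 5^4 + 5^3 + 5^2 + 5^1 + 5^0
= 3125 + 625 + 125 + 25 + 5 + 1
= 3906

3906


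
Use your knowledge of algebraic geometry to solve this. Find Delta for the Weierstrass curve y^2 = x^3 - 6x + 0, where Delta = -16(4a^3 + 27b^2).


Compute each component:
4a^3 = 4*(-6)^3 = 4*(-216) = -864
27b^2 = 27*0^2 = 27*0 = 0
4a^3 + 27b^2 = -864 + 0 = -864
Delta = -16*(-864) = 13824

13824


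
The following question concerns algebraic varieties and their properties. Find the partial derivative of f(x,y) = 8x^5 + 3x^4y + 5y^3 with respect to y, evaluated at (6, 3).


df/dy = 3*x^4 + 3*5*y^2
At (6,3): 3*6^4 + 3*5*3^2
= 3888 + 135
= 4023

4023


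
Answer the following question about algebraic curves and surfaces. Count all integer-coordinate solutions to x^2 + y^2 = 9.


Systematically check integer values of x where x^2 <= 9.
For each valid x, check if 9 - x^2 is a perfect square.
x=0: 9 - 0 = 9, sqrt = 3 (valid)
x=3: 9 - 9 = 0, sqrt = 0 (valid)
Total integer solutions found: 4

4


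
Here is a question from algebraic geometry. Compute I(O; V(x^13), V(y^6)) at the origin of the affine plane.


The intersection multiplicity of V(x^a) and V(y^b) at the origin is:
I(O; V(x^13), V(y^6)) = dim_k(k[x,y]/(x^13, y^6))
A basis for k[x,y]/(x^13, y^6) is the set of monomials x^i * y^j
where 0 <= i < 13 and 0 <= j < 6.
The number of such monomials is 13 * 6 = 78

78


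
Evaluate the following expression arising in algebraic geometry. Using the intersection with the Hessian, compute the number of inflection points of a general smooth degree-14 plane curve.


For a general smooth plane curve C of degree d, the inflection points are
the intersection of C with its Hessian curve, which has degree 3(d-2).
By Bezout, the total intersection number is d * 3(d-2) = 14 * 36 = 504.
For a general curve every flex is ordinary, so each contributes
multiplicity 1 to C·Hess(C), and the number of distinct inflection
points is 3d(d-2).
Inflection points = 3*14*(14-2) = 3*14*12 = 504

504


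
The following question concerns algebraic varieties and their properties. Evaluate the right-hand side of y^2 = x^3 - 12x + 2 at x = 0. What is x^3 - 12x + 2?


Compute x^3 - 12x + 2 at x = 0:
x^3 = 0^3 = 0
(-12)*x = (-12)*0 = 0
Sum: 0 + 0 + 2 = 2

2


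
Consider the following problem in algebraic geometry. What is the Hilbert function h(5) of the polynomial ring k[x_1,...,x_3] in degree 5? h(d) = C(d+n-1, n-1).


The Hilbert function for the polynomial ring in 3 variables is:
h(d) = C(d+n-1, n-1)
h(5) = C(5+3-1, 3-1) = C(7, 2)
= 7! / (2! * 5!)
= 21

21


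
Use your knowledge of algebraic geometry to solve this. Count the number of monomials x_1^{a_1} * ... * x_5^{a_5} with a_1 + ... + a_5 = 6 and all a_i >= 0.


The number of degree-6 monomials in 5 variables is C(d+n-1, n-1).
= C(6+5-1, 5-1) = C(10, 4)
= 210

210


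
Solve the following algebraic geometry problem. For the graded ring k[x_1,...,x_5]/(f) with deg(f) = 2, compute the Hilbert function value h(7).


For R = k[x_1,...,x_n]/(f) with f homogeneous of degree e:
The Hilbert series is (1 - t^e)/(1 - t)^n.
So h(d) = C(d+n-1, n-1) - C(d-e+n-1, n-1) for d >= e.
With n=5, e=2, d=7:
C(7+5-1, 5-1) = C(11, 4) = 330
C(7-2+5-1, 5-1) = C(9, 4) = 126
h(7) = 330 - 126 = 204

204


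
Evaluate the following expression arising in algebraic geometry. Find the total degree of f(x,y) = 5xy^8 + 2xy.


Examine each term for its total degree (sum of exponents).
  Term '5xy^8' has total degree 1+8 = 9.
  Term '2xy' has total degree 1+1 = 2.
The maximum total degree among all terms is 9.

9


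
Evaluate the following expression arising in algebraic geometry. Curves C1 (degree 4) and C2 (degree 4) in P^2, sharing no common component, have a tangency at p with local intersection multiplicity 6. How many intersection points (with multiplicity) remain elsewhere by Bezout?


By Bezout's theorem, the total intersection number is d1 * d2.
Total = 4 * 4 = 16
Intersection multiplicity at p = 6
Remaining intersections = 16 - 6 = 10

10


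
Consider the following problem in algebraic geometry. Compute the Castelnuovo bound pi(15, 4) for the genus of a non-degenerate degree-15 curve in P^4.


Castelnuovo's bound: write d - 1 = m(r-1) + epsilon with 0 <= epsilon < r-1.
d - 1 = 15 - 1 = 14
r - 1 = 4 - 1 = 3
14 = 4*3 + 2, so m = 4, epsilon = 2
pi(d, r) = m(m-1)(r-1)/2 + m*epsilon
= 4*3*3/2 + 4*2
= 36/2 + 8
= 18 + 8 = 26

26


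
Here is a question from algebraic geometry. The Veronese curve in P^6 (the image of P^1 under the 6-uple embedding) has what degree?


The rational normal curve in P^6 is the image of P^1 under the 6-uple Veronese.
A general hyperplane in P^6 pulls back to a degree-6 form on P^1, which has 6 zeros,
so the curve meets a general hyperplane in 6 points. Degree = 6.

6


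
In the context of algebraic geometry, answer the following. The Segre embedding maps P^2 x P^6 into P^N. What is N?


The Segre embedding maps P^m x P^n into P^N via
all products of coordinates from each factor.
N = (m+1)(n+1) - 1
N = (2+1)(6+1) - 1
N = 3*7 - 1
N = 21 - 1 = 20

20


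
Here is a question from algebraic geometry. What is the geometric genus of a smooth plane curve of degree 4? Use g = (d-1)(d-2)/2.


Using the genus formula for smooth plane curves:
g = (d-1)(d-2)/2
g = (4-1)(4-2)/2
g = 3*2/2
g = 6/2 = 3

3


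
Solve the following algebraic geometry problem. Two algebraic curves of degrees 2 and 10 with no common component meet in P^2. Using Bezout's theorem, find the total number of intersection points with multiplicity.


Bezout's theorem states the intersection count equals the product of degrees.
Intersection count = 2 * 10 = 20

20


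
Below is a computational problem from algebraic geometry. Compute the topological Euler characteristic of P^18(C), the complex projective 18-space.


The complex projective space P^18 has one cell in each even real dimension 0, 2, ..., 36.
The cohomology groups are H^{2k}(P^18) = Z for k = 0,...,18, and 0 otherwise.
Euler characteristic = sum of Betti numbers = 1 per even-dimensional cohomology group.
chi(P^18) = 18 + 1 = 19

19


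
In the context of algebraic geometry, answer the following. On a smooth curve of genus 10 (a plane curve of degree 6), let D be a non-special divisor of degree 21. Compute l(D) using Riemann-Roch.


First, compute the genus of a smooth plane curve of degree 6:
g = (d-1)(d-2)/2 = (6-1)(6-2)/2 = 10
For a non-special divisor D (i.e., h^1(D) = 0), Riemann-Roch gives:
l(D) = deg(D) - g + 1
Since deg(D) = 21 >= 2g - 1 = 19, D is non-special.
l(D) = 21 - 10 + 1 = 12

12


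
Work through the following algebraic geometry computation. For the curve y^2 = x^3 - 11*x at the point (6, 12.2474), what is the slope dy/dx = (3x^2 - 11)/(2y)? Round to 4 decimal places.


Using implicit differentiation of y^2 = x^3 - 11*x:
2y * dy/dx = 3x^2 - 11
dy/dx = (3x^2 - 11)/(2y)
Numerator: 3*6^2 - 11 = 97
Denominator: 2*12.2474 = 24.4948
dy/dx = 97/24.4948 = 3.9600

3.9600


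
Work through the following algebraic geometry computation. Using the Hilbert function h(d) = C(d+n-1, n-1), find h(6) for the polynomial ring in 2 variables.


The Hilbert function for the polynomial ring in 2 variables is:
h(d) = C(d+n-1, n-1)
h(6) = C(6+2-1, 2-1) = C(7, 1)
= 7! / (1! * 6!)
= 7

7


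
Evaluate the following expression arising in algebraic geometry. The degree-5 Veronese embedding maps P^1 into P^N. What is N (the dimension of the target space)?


The Veronese embedding v_d: P^n -> P^N maps each point to all
degree-d monomials in n+1 homogeneous coordinates.
N = C(n+d, d) - 1
N = C(1+5, 5) - 1
N = C(6, 5) - 1
C(6, 5) = 6
N = 6 - 1 = 5

5


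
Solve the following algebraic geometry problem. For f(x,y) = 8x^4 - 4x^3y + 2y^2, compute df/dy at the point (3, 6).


df/dy = (-4)*x^3 + 2*2*y^1
At (3,6): (-4)*3^3 + 2*2*6^1
= -108 + 24
= -84

-84


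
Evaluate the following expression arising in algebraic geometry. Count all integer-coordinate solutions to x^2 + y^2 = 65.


Systematically check integer values of x where x^2 <= 65.
For each valid x, check if 65 - x^2 is a perfect square.
x=1: 65 - 1 = 64, sqrt = 8 (valid)
x=4: 65 - 16 = 49, sqrt = 7 (valid)
x=7: 65 - 49 = 16, sqrt = 4 (valid)
x=8: 65 - 64 = 1, sqrt = 1 (valid)
Total integer solutions found: 16

16


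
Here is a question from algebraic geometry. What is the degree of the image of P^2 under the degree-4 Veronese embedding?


The Veronese variety v_4(P^2) has degree d^r.
d^r = 4^2 = 16

16


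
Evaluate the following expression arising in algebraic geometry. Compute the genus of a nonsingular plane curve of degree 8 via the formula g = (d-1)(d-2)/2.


Using the genus formula for smooth plane curves:
g = (d-1)(d-2)/2
g = (8-1)(8-2)/2
g = 7*6/2
g = 42/2 = 21

21


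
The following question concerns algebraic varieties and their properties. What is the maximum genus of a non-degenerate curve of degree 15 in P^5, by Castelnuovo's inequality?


Castelnuovo's bound: write d - 1 = m(r-1) + epsilon with 0 <= epsilon < r-1.
d - 1 = 15 - 1 = 14
r - 1 = 5 - 1 = 4
14 = 3*4 + 2, so m = 3, epsilon = 2
pi(d, r) = m(m-1)(r-1)/2 + m*epsilon
= 3*2*4/2 + 3*2
= 24/2 + 6
= 12 + 6 = 18

18


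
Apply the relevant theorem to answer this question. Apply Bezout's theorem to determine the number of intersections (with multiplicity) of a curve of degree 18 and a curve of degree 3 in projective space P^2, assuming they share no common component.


Bezout's theorem states the intersection count equals the product of degrees.
Intersection count = 18 * 3 = 54

54


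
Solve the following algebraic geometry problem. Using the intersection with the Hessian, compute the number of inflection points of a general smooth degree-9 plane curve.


For a general smooth plane curve C of degree d, the inflection points are
the intersection of C with its Hessian curve, which has degree 3(d-2).
By Bezout, the total intersection number is d * 3(d-2) = 9 * 21 = 189.
For a general curve every flex is ordinary, so each contributes
multiplicity 1 to C·Hess(C), and the number of distinct inflection
points is 3d(d-2).
Inflection points = 3*9*(9-2) = 3*9*7 = 189

189


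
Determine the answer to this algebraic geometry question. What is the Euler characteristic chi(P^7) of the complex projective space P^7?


The complex projective space P^7 has one cell in each even real dimension 0, 2, ..., 14.
The cohomology groups are H^{2k}(P^7) = Z for k = 0,...,7, and 0 otherwise.
Euler characteristic = sum of Betti numbers = 1 per even-dimensional cohomology group.
chi(P^7) = 7 + 1 = 8

8


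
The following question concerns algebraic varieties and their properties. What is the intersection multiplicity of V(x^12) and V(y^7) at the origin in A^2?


The intersection multiplicity of V(x^a) and V(y^b) at the origin is:
I(O; V(x^12), V(y^7)) = dim_k(k[x,y]/(x^12, y^7))
A basis for k[x,y]/(x^12, y^7) is the set of monomials x^i * y^j
where 0 <= i < 12 and 0 <= j < 7.
The number of such monomials is 12 * 7 = 84

84


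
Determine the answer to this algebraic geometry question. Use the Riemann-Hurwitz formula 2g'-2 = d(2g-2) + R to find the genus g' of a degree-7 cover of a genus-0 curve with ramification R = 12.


Riemann-Hurwitz formula: 2g' - 2 = d(2g - 2) + R
Given: d = 7, g = 0, R = 12
2g' - 2 = 7*(2*0 - 2) + 12
2g' - 2 = 7*(-2) + 12
2g' - 2 = -14 + 12 = -2
2g' = 0
g' = 0

0


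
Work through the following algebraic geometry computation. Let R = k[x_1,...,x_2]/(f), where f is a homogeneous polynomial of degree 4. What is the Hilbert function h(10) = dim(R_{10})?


For R = k[x_1,...,x_n]/(f) with f homogeneous of degree e:
The Hilbert series is (1 - t^e)/(1 - t)^n.
So h(d) = C(d+n-1, n-1) - C(d-e+n-1, n-1) for d >= e.
With n=2, e=4, d=10:
C(10+2-1, 2-1) = C(11, 1) = 11
C(10-4+2-1, 2-1) = C(7, 1) = 7
h(10) = 11 - 7 = 4

4


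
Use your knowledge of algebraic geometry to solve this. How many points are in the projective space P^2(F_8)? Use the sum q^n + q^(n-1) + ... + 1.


P^2(F_8) has (q^(n+1) - 1)/(q - 1) points.
= 8^2 + 8^1 + 8^0
= 64 + 8 + 1
= 73

73
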